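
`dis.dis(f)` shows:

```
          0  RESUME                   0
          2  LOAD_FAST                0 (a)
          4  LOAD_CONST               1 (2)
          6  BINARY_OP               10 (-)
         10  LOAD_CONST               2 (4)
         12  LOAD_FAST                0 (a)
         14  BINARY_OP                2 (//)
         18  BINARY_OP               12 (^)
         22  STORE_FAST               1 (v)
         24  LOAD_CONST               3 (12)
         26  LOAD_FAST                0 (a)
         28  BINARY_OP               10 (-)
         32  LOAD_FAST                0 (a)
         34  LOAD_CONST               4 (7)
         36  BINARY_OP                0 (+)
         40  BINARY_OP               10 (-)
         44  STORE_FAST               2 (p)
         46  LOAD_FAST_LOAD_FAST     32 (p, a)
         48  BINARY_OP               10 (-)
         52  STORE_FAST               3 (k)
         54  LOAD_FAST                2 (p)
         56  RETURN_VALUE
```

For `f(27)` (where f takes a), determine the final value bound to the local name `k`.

-76

LOAD_FAST a → push 27. Stack: [27]
LOAD_CONST → push 2. Stack: [27, 2]
BINARY_OP - → 27 - 2 = 25. Stack: [25]
LOAD_CONST → push 4. Stack: [25, 4]
LOAD_FAST a → push 27. Stack: [25, 4, 27]
BINARY_OP // → 4 // 27 = 0. Stack: [25, 0]
BINARY_OP ^ → 25 ^ 0 = 25. Stack: [25]
STORE_FAST v → v=25. Stack: []
LOAD_CONST → push 12. Stack: [12]
LOAD_FAST a → push 27. Stack: [12, 27]
BINARY_OP - → 12 - 27 = -15. Stack: [-15]
LOAD_FAST a → push 27. Stack: [-15, 27]
LOAD_CONST → push 7. Stack: [-15, 27, 7]
BINARY_OP + → 27 + 7 = 34. Stack: [-15, 34]
BINARY_OP - → -15 - 34 = -49. Stack: [-49]
STORE_FAST p → p=-49. Stack: []
LOAD_FAST_LOAD_FAST p,a → push -49,27. Stack: [-49, 27]
BINARY_OP - → -49 - 27 = -76. Stack: [-76]
STORE_FAST k → k=-76. Stack: []
LOAD_FAST p → push -49. Stack: [-49]
RETURN_VALUE → return -49.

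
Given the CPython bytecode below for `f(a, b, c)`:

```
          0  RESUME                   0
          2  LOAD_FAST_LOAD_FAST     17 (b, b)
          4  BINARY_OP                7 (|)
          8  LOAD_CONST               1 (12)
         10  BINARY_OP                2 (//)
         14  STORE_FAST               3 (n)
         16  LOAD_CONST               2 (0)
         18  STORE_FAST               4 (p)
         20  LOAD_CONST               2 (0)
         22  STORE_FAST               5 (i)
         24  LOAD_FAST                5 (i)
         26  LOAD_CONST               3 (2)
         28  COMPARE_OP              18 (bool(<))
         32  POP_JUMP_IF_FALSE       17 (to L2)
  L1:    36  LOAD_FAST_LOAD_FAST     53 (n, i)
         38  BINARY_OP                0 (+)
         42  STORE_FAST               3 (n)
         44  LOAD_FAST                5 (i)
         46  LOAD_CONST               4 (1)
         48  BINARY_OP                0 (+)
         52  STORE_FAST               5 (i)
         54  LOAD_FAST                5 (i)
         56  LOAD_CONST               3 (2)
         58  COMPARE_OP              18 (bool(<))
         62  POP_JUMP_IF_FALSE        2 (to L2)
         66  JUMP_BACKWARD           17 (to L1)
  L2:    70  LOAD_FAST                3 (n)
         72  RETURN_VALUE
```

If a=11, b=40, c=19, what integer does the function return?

LOAD_FAST_LOAD_FAST b,b → push 40,40. Stack: [40, 40]
BINARY_OP | → 40 | 40 = 40. Stack: [40]
LOAD_CONST → push 12. Stack: [40, 12]
BINARY_OP // → 40 // 12 = 3. Stack: [3]
STORE_FAST n → n=3. Stack: []
LOAD_CONST → push 0. Stack: [0]
STORE_FAST p → p=0. Stack: []
LOAD_CONST → push 0. Stack: [0]
STORE_FAST i → i=0. Stack: []
LOAD_FAST i → push 0. Stack: [0]
LOAD_CONST → push 2. Stack: [0, 2]
COMPARE_OP bool(<) → 0 vs 2 = True. Stack: [True]
POP_JUMP_IF_FALSE → pop True; no jump. Stack: []
LOAD_FAST_LOAD_FAST n,i → push 3,0. Stack: [3, 0]
BINARY_OP + → 3 + 0 = 3. Stack: [3]
STORE_FAST n → n=3. Stack: []
LOAD_FAST i → push 0. Stack: [0]
LOAD_CONST → push 1. Stack: [0, 1]
BINARY_OP + → 0 + 1 = 1. Stack: [1]
STORE_FAST i → i=1. Stack: []
LOAD_FAST i → push 1. Stack: [1]
LOAD_CONST → push 2. Stack: [1, 2]
COMPARE_OP bool(<) → 1 vs 2 = True. Stack: [True]
POP_JUMP_IF_FALSE → pop True; no jump. Stack: []
LOAD_FAST_LOAD_FAST n,i → push 3,1. Stack: [3, 1]
BINARY_OP + → 3 + 1 = 4. Stack: [4]
STORE_FAST n → n=4. Stack: []
LOAD_FAST i → push 1. Stack: [1]
LOAD_CONST → push 1. Stack: [1, 1]
BINARY_OP + → 1 + 1 = 2. Stack: [2]
STORE_FAST i → i=2. Stack: []
LOAD_FAST i → push 2. Stack: [2]
LOAD_CONST → push 2. Stack: [2, 2]
COMPARE_OP bool(<) → 2 vs 2 = False. Stack: [False]
POP_JUMP_IF_FALSE → pop False; jump. Stack: []
LOAD_FAST n → push 4. Stack: [4]
RETURN_VALUE → return 4.

4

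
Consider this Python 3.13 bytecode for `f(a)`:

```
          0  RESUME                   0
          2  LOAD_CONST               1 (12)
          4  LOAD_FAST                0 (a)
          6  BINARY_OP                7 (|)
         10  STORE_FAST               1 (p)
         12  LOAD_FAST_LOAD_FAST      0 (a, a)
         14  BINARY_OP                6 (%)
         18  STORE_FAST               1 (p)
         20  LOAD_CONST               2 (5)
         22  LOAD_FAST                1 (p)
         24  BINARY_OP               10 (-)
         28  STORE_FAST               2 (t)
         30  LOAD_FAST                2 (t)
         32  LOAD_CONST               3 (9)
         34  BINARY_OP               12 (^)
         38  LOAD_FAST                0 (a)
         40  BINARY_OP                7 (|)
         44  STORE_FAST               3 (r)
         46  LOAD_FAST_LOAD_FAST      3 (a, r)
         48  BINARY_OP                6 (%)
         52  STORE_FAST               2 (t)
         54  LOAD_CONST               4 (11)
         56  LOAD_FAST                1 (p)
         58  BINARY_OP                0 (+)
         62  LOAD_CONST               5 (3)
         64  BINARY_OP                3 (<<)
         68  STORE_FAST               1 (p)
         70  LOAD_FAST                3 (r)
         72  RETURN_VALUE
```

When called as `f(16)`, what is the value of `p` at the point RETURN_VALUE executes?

88

LOAD_CONST → push 12. Stack: [12]
LOAD_FAST a → push 16. Stack: [12, 16]
BINARY_OP | → 12 | 16 = 28. Stack: [28]
STORE_FAST p → p=28. Stack: []
LOAD_FAST_LOAD_FAST a,a → push 16,16. Stack: [16, 16]
BINARY_OP % → 16 % 16 = 0. Stack: [0]
STORE_FAST p → p=0. Stack: []
LOAD_CONST → push 5. Stack: [5]
LOAD_FAST p → push 0. Stack: [5, 0]
BINARY_OP - → 5 - 0 = 5. Stack: [5]
STORE_FAST t → t=5. Stack: []
LOAD_FAST t → push 5. Stack: [5]
LOAD_CONST → push 9. Stack: [5, 9]
BINARY_OP ^ → 5 ^ 9 = 12. Stack: [12]
LOAD_FAST a → push 16. Stack: [12, 16]
BINARY_OP | → 12 | 16 = 28. Stack: [28]
STORE_FAST r → r=28. Stack: []
LOAD_FAST_LOAD_FAST a,r → push 16,28. Stack: [16, 28]
BINARY_OP % → 16 % 28 = 16. Stack: [16]
STORE_FAST t → t=16. Stack: []
LOAD_CONST → push 11. Stack: [11]
LOAD_FAST p → push 0. Stack: [11, 0]
BINARY_OP + → 11 + 0 = 11. Stack: [11]
LOAD_CONST → push 3. Stack: [11, 3]
BINARY_OP << → 11 << 3 = 88. Stack: [88]
STORE_FAST p → p=88. Stack: []
LOAD_FAST r → push 28. Stack: [28]
RETURN_VALUE → return 28.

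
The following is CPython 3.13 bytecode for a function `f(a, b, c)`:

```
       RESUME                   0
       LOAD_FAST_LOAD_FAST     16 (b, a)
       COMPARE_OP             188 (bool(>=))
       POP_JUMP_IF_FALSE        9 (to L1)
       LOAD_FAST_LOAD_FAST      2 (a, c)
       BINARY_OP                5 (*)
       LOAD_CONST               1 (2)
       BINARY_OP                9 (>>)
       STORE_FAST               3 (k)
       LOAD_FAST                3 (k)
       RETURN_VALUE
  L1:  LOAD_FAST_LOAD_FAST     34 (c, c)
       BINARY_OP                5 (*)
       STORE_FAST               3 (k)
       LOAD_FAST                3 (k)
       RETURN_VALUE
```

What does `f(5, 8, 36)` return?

LOAD_FAST_LOAD_FAST b,a → push 8,5. Stack: [8, 5]
COMPARE_OP bool(>=) → 8 vs 5 = True. Stack: [True]
POP_JUMP_IF_FALSE → pop True; no jump. Stack: []
LOAD_FAST_LOAD_FAST a,c → push 5,36. Stack: [5, 36]
BINARY_OP * → 5 * 36 = 180. Stack: [180]
LOAD_CONST → push 2. Stack: [180, 2]
BINARY_OP >> → 180 >> 2 = 45. Stack: [45]
STORE_FAST k → k=45. Stack: []
LOAD_FAST k → push 45. Stack: [45]
RETURN_VALUE → return 45.

45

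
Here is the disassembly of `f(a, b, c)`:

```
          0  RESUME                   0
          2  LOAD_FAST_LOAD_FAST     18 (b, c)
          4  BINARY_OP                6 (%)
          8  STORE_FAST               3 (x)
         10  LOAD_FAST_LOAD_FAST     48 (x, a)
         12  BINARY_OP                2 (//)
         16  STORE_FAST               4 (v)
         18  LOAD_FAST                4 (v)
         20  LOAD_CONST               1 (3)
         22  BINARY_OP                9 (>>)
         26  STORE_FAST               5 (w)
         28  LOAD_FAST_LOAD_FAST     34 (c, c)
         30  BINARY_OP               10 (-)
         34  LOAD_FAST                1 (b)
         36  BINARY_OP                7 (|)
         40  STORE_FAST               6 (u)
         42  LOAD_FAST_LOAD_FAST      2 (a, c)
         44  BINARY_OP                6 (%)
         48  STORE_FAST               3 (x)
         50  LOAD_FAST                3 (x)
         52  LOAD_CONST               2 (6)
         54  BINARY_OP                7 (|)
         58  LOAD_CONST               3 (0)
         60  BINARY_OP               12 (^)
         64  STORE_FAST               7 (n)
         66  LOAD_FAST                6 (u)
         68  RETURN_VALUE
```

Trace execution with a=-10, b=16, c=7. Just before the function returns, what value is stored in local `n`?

6

LOAD_FAST_LOAD_FAST b,c → push 16,7. Stack: [16, 7]
BINARY_OP % → 16 % 7 = 2. Stack: [2]
STORE_FAST x → x=2. Stack: []
LOAD_FAST_LOAD_FAST x,a → push 2,-10. Stack: [2, -10]
BINARY_OP // → 2 // -10 = -1. Stack: [-1]
STORE_FAST v → v=-1. Stack: []
LOAD_FAST v → push -1. Stack: [-1]
LOAD_CONST → push 3. Stack: [-1, 3]
BINARY_OP >> → -1 >> 3 = -1. Stack: [-1]
STORE_FAST w → w=-1. Stack: []
LOAD_FAST_LOAD_FAST c,c → push 7,7. Stack: [7, 7]
BINARY_OP - → 7 - 7 = 0. Stack: [0]
LOAD_FAST b → push 16. Stack: [0, 16]
BINARY_OP | → 0 | 16 = 16. Stack: [16]
STORE_FAST u → u=16. Stack: []
LOAD_FAST_LOAD_FAST a,c → push -10,7. Stack: [-10, 7]
BINARY_OP % → -10 % 7 = 4. Stack: [4]
STORE_FAST x → x=4. Stack: []
LOAD_FAST x → push 4. Stack: [4]
LOAD_CONST → push 6. Stack: [4, 6]
BINARY_OP | → 4 | 6 = 6. Stack: [6]
LOAD_CONST → push 0. Stack: [6, 0]
BINARY_OP ^ → 6 ^ 0 = 6. Stack: [6]
STORE_FAST n → n=6. Stack: []
LOAD_FAST u → push 16. Stack: [16]
RETURN_VALUE → return 16.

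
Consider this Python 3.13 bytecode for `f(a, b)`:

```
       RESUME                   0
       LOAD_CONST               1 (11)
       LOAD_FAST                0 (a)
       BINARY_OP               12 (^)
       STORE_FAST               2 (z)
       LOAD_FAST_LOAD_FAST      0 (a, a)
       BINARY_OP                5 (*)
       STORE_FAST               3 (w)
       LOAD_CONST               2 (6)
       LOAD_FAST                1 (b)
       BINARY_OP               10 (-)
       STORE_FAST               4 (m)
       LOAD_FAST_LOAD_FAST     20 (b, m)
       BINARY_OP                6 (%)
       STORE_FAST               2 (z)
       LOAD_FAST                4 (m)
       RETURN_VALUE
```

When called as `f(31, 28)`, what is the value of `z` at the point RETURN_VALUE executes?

-16

LOAD_CONST → push 11. Stack: [11]
LOAD_FAST a → push 31. Stack: [11, 31]
BINARY_OP ^ → 11 ^ 31 = 20. Stack: [20]
STORE_FAST z → z=20. Stack: []
LOAD_FAST_LOAD_FAST a,a → push 31,31. Stack: [31, 31]
BINARY_OP * → 31 * 31 = 961. Stack: [961]
STORE_FAST w → w=961. Stack: []
LOAD_CONST → push 6. Stack: [6]
LOAD_FAST b → push 28. Stack: [6, 28]
BINARY_OP - → 6 - 28 = -22. Stack: [-22]
STORE_FAST m → m=-22. Stack: []
LOAD_FAST_LOAD_FAST b,m → push 28,-22. Stack: [28, -22]
BINARY_OP % → 28 % -22 = -16. Stack: [-16]
STORE_FAST z → z=-16. Stack: []
LOAD_FAST m → push -22. Stack: [-22]
RETURN_VALUE → return -22.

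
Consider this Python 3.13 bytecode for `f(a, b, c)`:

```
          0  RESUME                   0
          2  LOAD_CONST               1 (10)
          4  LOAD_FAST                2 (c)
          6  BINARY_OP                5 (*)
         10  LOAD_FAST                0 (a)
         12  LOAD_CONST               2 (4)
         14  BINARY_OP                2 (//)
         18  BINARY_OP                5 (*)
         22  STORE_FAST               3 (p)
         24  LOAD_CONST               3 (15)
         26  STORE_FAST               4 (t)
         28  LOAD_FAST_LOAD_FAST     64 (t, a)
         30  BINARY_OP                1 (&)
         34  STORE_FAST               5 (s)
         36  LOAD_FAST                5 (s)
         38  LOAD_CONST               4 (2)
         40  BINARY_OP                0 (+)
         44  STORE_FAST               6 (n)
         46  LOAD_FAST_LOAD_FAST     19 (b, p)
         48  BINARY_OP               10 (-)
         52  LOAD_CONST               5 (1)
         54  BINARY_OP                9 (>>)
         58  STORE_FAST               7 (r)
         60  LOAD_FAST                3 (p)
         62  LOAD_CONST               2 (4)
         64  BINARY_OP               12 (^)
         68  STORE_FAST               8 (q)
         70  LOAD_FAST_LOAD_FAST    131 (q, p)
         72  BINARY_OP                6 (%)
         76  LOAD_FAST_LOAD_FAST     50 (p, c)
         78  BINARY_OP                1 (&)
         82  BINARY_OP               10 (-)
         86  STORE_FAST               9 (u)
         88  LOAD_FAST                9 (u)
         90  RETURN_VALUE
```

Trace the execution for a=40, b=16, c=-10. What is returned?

LOAD_CONST → push 10. Stack: [10]
LOAD_FAST c → push -10. Stack: [10, -10]
BINARY_OP * → 10 * -10 = -100. Stack: [-100]
LOAD_FAST a → push 40. Stack: [-100, 40]
LOAD_CONST → push 4. Stack: [-100, 40, 4]
BINARY_OP // → 40 // 4 = 10. Stack: [-100, 10]
BINARY_OP * → -100 * 10 = -1000. Stack: [-1000]
STORE_FAST p → p=-1000. Stack: []
LOAD_CONST → push 15. Stack: [15]
STORE_FAST t → t=15. Stack: []
LOAD_FAST_LOAD_FAST t,a → push 15,40. Stack: [15, 40]
BINARY_OP & → 15 & 40 = 8. Stack: [8]
STORE_FAST s → s=8. Stack: []
LOAD_FAST s → push 8. Stack: [8]
LOAD_CONST → push 2. Stack: [8, 2]
BINARY_OP + → 8 + 2 = 10. Stack: [10]
STORE_FAST n → n=10. Stack: []
LOAD_FAST_LOAD_FAST b,p → push 16,-1000. Stack: [16, -1000]
BINARY_OP - → 16 - -1000 = 1016. Stack: [1016]
LOAD_CONST → push 1. Stack: [1016, 1]
BINARY_OP >> → 1016 >> 1 = 508. Stack: [508]
STORE_FAST r → r=508. Stack: []
LOAD_FAST p → push -1000. Stack: [-1000]
LOAD_CONST → push 4. Stack: [-1000, 4]
BINARY_OP ^ → -1000 ^ 4 = -996. Stack: [-996]
STORE_FAST q → q=-996. Stack: []
LOAD_FAST_LOAD_FAST q,p → push -996,-1000. Stack: [-996, -1000]
BINARY_OP % → -996 % -1000 = -996. Stack: [-996]
LOAD_FAST_LOAD_FAST p,c → push -1000,-10. Stack: [-996, -1000, -10]
BINARY_OP & → -1000 & -10 = -1008. Stack: [-996, -1008]
BINARY_OP - → -996 - -1008 = 12. Stack: [12]
STORE_FAST u → u=12. Stack: []
LOAD_FAST u → push 12. Stack: [12]
RETURN_VALUE → return 12.

12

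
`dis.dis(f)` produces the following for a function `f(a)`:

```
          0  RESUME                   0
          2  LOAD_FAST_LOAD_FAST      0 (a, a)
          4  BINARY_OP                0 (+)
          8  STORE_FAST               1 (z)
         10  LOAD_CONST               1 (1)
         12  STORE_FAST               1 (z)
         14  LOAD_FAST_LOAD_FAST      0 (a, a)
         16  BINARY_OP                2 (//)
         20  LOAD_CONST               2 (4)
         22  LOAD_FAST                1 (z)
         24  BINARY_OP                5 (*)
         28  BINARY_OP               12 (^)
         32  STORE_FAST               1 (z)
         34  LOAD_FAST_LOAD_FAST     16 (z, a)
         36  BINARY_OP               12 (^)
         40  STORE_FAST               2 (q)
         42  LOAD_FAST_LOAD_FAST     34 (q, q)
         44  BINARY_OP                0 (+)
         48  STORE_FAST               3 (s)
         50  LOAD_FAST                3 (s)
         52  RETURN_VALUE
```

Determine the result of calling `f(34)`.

78

LOAD_FAST_LOAD_FAST a,a → push 34,34. Stack: [34, 34]
BINARY_OP + → 34 + 34 = 68. Stack: [68]
STORE_FAST z → z=68. Stack: []
LOAD_CONST → push 1. Stack: [1]
STORE_FAST z → z=1. Stack: []
LOAD_FAST_LOAD_FAST a,a → push 34,34. Stack: [34, 34]
BINARY_OP // → 34 // 34 = 1. Stack: [1]
LOAD_CONST → push 4. Stack: [1, 4]
LOAD_FAST z → push 1. Stack: [1, 4, 1]
BINARY_OP * → 4 * 1 = 4. Stack: [1, 4]
BINARY_OP ^ → 1 ^ 4 = 5. Stack: [5]
STORE_FAST z → z=5. Stack: []
LOAD_FAST_LOAD_FAST z,a → push 5,34. Stack: [5, 34]
BINARY_OP ^ → 5 ^ 34 = 39. Stack: [39]
STORE_FAST q → q=39. Stack: []
LOAD_FAST_LOAD_FAST q,q → push 39,39. Stack: [39, 39]
BINARY_OP + → 39 + 39 = 78. Stack: [78]
STORE_FAST s → s=78. Stack: []
LOAD_FAST s → push 78. Stack: [78]
RETURN_VALUE → return 78.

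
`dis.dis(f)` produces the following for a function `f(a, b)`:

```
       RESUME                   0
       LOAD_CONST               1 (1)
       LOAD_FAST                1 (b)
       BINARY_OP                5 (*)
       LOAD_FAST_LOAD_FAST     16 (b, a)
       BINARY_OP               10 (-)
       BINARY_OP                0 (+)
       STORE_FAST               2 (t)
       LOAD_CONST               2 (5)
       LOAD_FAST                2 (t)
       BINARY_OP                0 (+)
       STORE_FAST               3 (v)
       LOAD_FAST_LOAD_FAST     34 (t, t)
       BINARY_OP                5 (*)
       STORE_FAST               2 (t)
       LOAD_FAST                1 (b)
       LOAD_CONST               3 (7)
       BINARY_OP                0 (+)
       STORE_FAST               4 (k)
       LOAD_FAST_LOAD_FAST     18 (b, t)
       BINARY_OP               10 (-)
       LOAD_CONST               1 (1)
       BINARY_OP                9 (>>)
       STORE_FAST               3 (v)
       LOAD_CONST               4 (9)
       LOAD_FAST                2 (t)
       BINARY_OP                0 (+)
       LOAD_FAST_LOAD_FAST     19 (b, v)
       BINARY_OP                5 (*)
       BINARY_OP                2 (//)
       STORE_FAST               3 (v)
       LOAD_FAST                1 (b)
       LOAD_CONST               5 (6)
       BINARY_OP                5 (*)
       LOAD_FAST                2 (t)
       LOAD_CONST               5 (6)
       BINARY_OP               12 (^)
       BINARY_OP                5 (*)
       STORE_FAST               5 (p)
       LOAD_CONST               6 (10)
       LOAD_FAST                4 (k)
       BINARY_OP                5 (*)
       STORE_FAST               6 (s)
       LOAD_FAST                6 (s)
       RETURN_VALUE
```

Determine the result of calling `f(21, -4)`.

LOAD_CONST → push 1. Stack: [1]
LOAD_FAST b → push -4. Stack: [1, -4]
BINARY_OP * → 1 * -4 = -4. Stack: [-4]
LOAD_FAST_LOAD_FAST b,a → push -4,21. Stack: [-4, -4, 21]
BINARY_OP - → -4 - 21 = -25. Stack: [-4, -25]
BINARY_OP + → -4 + -25 = -29. Stack: [-29]
STORE_FAST t → t=-29. Stack: []
LOAD_CONST → push 5. Stack: [5]
LOAD_FAST t → push -29. Stack: [5, -29]
BINARY_OP + → 5 + -29 = -24. Stack: [-24]
STORE_FAST v → v=-24. Stack: []
LOAD_FAST_LOAD_FAST t,t → push -29,-29. Stack: [-29, -29]
BINARY_OP * → -29 * -29 = 841. Stack: [841]
STORE_FAST t → t=841. Stack: []
LOAD_FAST b → push -4. Stack: [-4]
LOAD_CONST → push 7. Stack: [-4, 7]
BINARY_OP + → -4 + 7 = 3. Stack: [3]
STORE_FAST k → k=3. Stack: []
LOAD_FAST_LOAD_FAST b,t → push -4,841. Stack: [-4, 841]
BINARY_OP - → -4 - 841 = -845. Stack: [-845]
LOAD_CONST → push 1. Stack: [-845, 1]
BINARY_OP >> → -845 >> 1 = -423. Stack: [-423]
STORE_FAST v → v=-423. Stack: []
LOAD_CONST → push 9. Stack: [9]
LOAD_FAST t → push 841. Stack: [9, 841]
BINARY_OP + → 9 + 841 = 850. Stack: [850]
LOAD_FAST_LOAD_FAST b,v → push -4,-423. Stack: [850, -4, -423]
BINARY_OP * → -4 * -423 = 1692. Stack: [850, 1692]
BINARY_OP // → 850 // 1692 = 0. Stack: [0]
STORE_FAST v → v=0. Stack: []
LOAD_FAST b → push -4. Stack: [-4]
LOAD_CONST → push 6. Stack: [-4, 6]
BINARY_OP * → -4 * 6 = -24. Stack: [-24]
LOAD_FAST t → push 841. Stack: [-24, 841]
LOAD_CONST → push 6. Stack: [-24, 841, 6]
BINARY_OP ^ → 841 ^ 6 = 847. Stack: [-24, 847]
BINARY_OP * → -24 * 847 = -20328. Stack: [-20328]
STORE_FAST p → p=-20328. Stack: []
LOAD_CONST → push 10. Stack: [10]
LOAD_FAST k → push 3. Stack: [10, 3]
BINARY_OP * → 10 * 3 = 30. Stack: [30]
STORE_FAST s → s=30. Stack: []
LOAD_FAST s → push 30. Stack: [30]
RETURN_VALUE → return 30.

30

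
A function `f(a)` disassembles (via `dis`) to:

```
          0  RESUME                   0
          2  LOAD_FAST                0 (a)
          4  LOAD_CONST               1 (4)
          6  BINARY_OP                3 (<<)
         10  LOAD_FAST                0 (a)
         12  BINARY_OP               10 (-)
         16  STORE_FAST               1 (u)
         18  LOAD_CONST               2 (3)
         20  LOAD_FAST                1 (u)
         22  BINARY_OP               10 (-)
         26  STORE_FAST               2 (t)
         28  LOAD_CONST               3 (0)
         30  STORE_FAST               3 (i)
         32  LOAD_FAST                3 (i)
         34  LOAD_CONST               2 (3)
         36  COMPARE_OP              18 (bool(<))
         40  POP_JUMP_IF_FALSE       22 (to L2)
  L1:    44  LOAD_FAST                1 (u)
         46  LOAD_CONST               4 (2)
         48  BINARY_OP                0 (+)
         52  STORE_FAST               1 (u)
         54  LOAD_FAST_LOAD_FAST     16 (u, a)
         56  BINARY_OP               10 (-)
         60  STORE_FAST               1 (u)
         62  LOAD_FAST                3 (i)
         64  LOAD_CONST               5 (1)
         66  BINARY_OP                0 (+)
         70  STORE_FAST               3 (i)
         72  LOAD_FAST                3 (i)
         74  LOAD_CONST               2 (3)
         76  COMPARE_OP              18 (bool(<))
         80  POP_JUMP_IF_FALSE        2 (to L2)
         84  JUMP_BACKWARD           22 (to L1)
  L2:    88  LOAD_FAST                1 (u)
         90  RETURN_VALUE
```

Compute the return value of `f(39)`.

LOAD_FAST a → push 39. Stack: [39]
LOAD_CONST → push 4. Stack: [39, 4]
BINARY_OP << → 39 << 4 = 624. Stack: [624]
LOAD_FAST a → push 39. Stack: [624, 39]
BINARY_OP - → 624 - 39 = 585. Stack: [585]
STORE_FAST u → u=585. Stack: []
LOAD_CONST → push 3. Stack: [3]
LOAD_FAST u → push 585. Stack: [3, 585]
BINARY_OP - → 3 - 585 = -582. Stack: [-582]
STORE_FAST t → t=-582. Stack: []
LOAD_CONST → push 0. Stack: [0]
STORE_FAST i → i=0. Stack: []
LOAD_FAST i → push 0. Stack: [0]
LOAD_CONST → push 3. Stack: [0, 3]
COMPARE_OP bool(<) → 0 vs 3 = True. Stack: [True]
POP_JUMP_IF_FALSE → pop True; no jump. Stack: []
LOAD_FAST u → push 585. Stack: [585]
LOAD_CONST → push 2. Stack: [585, 2]
BINARY_OP + → 585 + 2 = 587. Stack: [587]
STORE_FAST u → u=587. Stack: []
LOAD_FAST_LOAD_FAST u,a → push 587,39. Stack: [587, 39]
BINARY_OP - → 587 - 39 = 548. Stack: [548]
STORE_FAST u → u=548. Stack: []
LOAD_FAST i → push 0. Stack: [0]
LOAD_CONST → push 1. Stack: [0, 1]
BINARY_OP + → 0 + 1 = 1. Stack: [1]
STORE_FAST i → i=1. Stack: []
LOAD_FAST i → push 1. Stack: [1]
LOAD_CONST → push 3. Stack: [1, 3]
COMPARE_OP bool(<) → 1 vs 3 = True. Stack: [True]
POP_JUMP_IF_FALSE → pop True; no jump. Stack: []
LOAD_FAST u → push 548. Stack: [548]
LOAD_CONST → push 2. Stack: [548, 2]
BINARY_OP + → 548 + 2 = 550. Stack: [550]
STORE_FAST u → u=550. Stack: []
LOAD_FAST_LOAD_FAST u,a → push 550,39. Stack: [550, 39]
BINARY_OP - → 550 - 39 = 511. Stack: [511]
STORE_FAST u → u=511. Stack: []
LOAD_FAST i → push 1. Stack: [1]
LOAD_CONST → push 1. Stack: [1, 1]
BINARY_OP + → 1 + 1 = 2. Stack: [2]
STORE_FAST i → i=2. Stack: []
LOAD_FAST i → push 2. Stack: [2]
LOAD_CONST → push 3. Stack: [2, 3]
COMPARE_OP bool(<) → 2 vs 3 = True. Stack: [True]
POP_JUMP_IF_FALSE → pop True; no jump. Stack: []
LOAD_FAST u → push 511. Stack: [511]
LOAD_CONST → push 2. Stack: [511, 2]
BINARY_OP + → 511 + 2 = 513. Stack: [513]
STORE_FAST u → u=513. Stack: []
LOAD_FAST_LOAD_FAST u,a → push 513,39. Stack: [513, 39]
BINARY_OP - → 513 - 39 = 474. Stack: [474]
STORE_FAST u → u=474. Stack: []
LOAD_FAST i → push 2. Stack: [2]
LOAD_CONST → push 1. Stack: [2, 1]
BINARY_OP + → 2 + 1 = 3. Stack: [3]
STORE_FAST i → i=3. Stack: []
LOAD_FAST i → push 3. Stack: [3]
LOAD_CONST → push 3. Stack: [3, 3]
COMPARE_OP bool(<) → 3 vs 3 = False. Stack: [False]
POP_JUMP_IF_FALSE → pop False; jump. Stack: []
LOAD_FAST u → push 474. Stack: [474]
RETURN_VALUE → return 474.

474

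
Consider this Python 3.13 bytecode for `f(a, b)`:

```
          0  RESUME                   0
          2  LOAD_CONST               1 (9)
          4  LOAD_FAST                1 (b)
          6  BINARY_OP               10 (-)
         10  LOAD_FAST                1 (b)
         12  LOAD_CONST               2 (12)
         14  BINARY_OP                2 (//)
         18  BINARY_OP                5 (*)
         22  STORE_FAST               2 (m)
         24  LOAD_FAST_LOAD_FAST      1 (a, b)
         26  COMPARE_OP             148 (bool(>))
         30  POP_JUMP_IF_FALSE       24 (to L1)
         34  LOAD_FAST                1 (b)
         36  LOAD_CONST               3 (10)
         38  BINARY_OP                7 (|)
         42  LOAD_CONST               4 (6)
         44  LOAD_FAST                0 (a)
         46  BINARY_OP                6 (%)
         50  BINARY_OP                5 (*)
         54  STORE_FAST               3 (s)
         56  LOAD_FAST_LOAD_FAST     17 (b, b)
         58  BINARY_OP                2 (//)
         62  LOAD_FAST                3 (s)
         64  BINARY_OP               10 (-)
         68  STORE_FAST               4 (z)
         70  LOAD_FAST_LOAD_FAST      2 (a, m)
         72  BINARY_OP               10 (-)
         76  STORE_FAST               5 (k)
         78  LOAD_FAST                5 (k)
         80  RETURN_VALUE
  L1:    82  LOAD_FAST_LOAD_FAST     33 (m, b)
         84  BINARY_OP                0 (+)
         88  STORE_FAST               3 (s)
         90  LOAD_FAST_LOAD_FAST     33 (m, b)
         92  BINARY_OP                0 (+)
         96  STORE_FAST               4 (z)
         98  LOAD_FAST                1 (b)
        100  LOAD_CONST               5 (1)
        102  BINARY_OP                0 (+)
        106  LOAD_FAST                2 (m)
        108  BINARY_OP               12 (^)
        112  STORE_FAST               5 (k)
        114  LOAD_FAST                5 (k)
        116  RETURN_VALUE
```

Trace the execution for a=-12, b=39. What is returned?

-114

LOAD_CONST → push 9. Stack: [9]
LOAD_FAST b → push 39. Stack: [9, 39]
BINARY_OP - → 9 - 39 = -30. Stack: [-30]
LOAD_FAST b → push 39. Stack: [-30, 39]
LOAD_CONST → push 12. Stack: [-30, 39, 12]
BINARY_OP // → 39 // 12 = 3. Stack: [-30, 3]
BINARY_OP * → -30 * 3 = -90. Stack: [-90]
STORE_FAST m → m=-90. Stack: []
LOAD_FAST_LOAD_FAST a,b → push -12,39. Stack: [-12, 39]
COMPARE_OP bool(>) → -12 vs 39 = False. Stack: [False]
POP_JUMP_IF_FALSE → pop False; jump. Stack: []
LOAD_FAST_LOAD_FAST m,b → push -90,39. Stack: [-90, 39]
BINARY_OP + → -90 + 39 = -51. Stack: [-51]
STORE_FAST s → s=-51. Stack: []
LOAD_FAST_LOAD_FAST m,b → push -90,39. Stack: [-90, 39]
BINARY_OP + → -90 + 39 = -51. Stack: [-51]
STORE_FAST z → z=-51. Stack: []
LOAD_FAST b → push 39. Stack: [39]
LOAD_CONST → push 1. Stack: [39, 1]
BINARY_OP + → 39 + 1 = 40. Stack: [40]
LOAD_FAST m → push -90. Stack: [40, -90]
BINARY_OP ^ → 40 ^ -90 = -114. Stack: [-114]
STORE_FAST k → k=-114. Stack: []
LOAD_FAST k → push -114. Stack: [-114]
RETURN_VALUE → return -114.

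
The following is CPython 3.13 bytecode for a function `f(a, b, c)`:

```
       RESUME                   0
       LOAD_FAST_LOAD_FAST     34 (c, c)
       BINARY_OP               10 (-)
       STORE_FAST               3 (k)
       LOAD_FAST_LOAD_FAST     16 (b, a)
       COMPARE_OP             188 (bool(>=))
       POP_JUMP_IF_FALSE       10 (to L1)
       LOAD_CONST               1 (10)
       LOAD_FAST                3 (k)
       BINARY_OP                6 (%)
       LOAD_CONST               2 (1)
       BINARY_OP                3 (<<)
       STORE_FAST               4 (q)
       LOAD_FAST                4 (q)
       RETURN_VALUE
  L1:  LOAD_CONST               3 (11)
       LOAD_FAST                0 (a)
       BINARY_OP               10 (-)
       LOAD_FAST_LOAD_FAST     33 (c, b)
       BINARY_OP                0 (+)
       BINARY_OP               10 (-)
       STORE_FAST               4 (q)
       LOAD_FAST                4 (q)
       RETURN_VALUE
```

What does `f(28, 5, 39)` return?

LOAD_FAST_LOAD_FAST c,c → push 39,39. Stack: [39, 39]
BINARY_OP - → 39 - 39 = 0. Stack: [0]
STORE_FAST k → k=0. Stack: []
LOAD_FAST_LOAD_FAST b,a → push 5,28. Stack: [5, 28]
COMPARE_OP bool(>=) → 5 vs 28 = False. Stack: [False]
POP_JUMP_IF_FALSE → pop False; jump. Stack: []
LOAD_CONST → push 11. Stack: [11]
LOAD_FAST a → push 28. Stack: [11, 28]
BINARY_OP - → 11 - 28 = -17. Stack: [-17]
LOAD_FAST_LOAD_FAST c,b → push 39,5. Stack: [-17, 39, 5]
BINARY_OP + → 39 + 5 = 44. Stack: [-17, 44]
BINARY_OP - → -17 - 44 = -61. Stack: [-61]
STORE_FAST q → q=-61. Stack: []
LOAD_FAST q → push -61. Stack: [-61]
RETURN_VALUE → return -61.

-61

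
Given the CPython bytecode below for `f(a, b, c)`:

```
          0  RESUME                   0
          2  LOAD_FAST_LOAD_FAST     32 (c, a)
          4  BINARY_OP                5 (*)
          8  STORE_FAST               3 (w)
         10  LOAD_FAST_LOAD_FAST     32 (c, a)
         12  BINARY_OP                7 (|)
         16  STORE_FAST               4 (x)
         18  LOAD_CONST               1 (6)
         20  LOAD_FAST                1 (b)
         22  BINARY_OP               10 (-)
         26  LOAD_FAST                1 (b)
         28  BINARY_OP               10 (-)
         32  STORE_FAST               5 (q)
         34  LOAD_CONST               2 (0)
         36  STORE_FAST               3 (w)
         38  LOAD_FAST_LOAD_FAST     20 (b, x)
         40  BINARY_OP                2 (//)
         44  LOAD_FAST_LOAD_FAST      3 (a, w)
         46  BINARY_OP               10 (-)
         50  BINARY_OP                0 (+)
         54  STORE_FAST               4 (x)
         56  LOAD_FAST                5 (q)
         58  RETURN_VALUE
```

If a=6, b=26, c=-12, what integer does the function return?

LOAD_FAST_LOAD_FAST c,a → push -12,6. Stack: [-12, 6]
BINARY_OP * → -12 * 6 = -72. Stack: [-72]
STORE_FAST w → w=-72. Stack: []
LOAD_FAST_LOAD_FAST c,a → push -12,6. Stack: [-12, 6]
BINARY_OP | → -12 | 6 = -10. Stack: [-10]
STORE_FAST x → x=-10. Stack: []
LOAD_CONST → push 6. Stack: [6]
LOAD_FAST b → push 26. Stack: [6, 26]
BINARY_OP - → 6 - 26 = -20. Stack: [-20]
LOAD_FAST b → push 26. Stack: [-20, 26]
BINARY_OP - → -20 - 26 = -46. Stack: [-46]
STORE_FAST q → q=-46. Stack: []
LOAD_CONST → push 0. Stack: [0]
STORE_FAST w → w=0. Stack: []
LOAD_FAST_LOAD_FAST b,x → push 26,-10. Stack: [26, -10]
BINARY_OP // → 26 // -10 = -3. Stack: [-3]
LOAD_FAST_LOAD_FAST a,w → push 6,0. Stack: [-3, 6, 0]
BINARY_OP - → 6 - 0 = 6. Stack: [-3, 6]
BINARY_OP + → -3 + 6 = 3. Stack: [3]
STORE_FAST x → x=3. Stack: []
LOAD_FAST q → push -46. Stack: [-46]
RETURN_VALUE → return -46.

-46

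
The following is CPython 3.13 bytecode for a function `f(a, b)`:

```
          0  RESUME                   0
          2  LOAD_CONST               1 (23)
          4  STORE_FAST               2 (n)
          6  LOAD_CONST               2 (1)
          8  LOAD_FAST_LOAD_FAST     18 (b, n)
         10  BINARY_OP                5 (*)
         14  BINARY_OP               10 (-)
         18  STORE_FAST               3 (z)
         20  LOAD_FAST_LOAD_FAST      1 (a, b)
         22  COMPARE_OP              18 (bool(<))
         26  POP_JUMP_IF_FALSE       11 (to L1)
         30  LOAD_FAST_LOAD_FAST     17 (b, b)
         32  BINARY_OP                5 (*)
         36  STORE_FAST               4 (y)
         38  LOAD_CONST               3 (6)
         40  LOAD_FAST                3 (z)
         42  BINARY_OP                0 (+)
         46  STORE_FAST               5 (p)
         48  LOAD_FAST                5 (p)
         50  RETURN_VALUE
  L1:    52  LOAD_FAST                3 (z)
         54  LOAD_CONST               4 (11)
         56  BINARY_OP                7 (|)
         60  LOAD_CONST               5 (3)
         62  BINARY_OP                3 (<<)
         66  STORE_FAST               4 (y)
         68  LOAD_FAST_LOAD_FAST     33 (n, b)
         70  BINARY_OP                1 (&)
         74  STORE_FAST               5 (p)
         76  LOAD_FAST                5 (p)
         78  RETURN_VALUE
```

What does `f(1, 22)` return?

-499

LOAD_CONST → push 23. Stack: [23]
STORE_FAST n → n=23. Stack: []
LOAD_CONST → push 1. Stack: [1]
LOAD_FAST_LOAD_FAST b,n → push 22,23. Stack: [1, 22, 23]
BINARY_OP * → 22 * 23 = 506. Stack: [1, 506]
BINARY_OP - → 1 - 506 = -505. Stack: [-505]
STORE_FAST z → z=-505. Stack: []
LOAD_FAST_LOAD_FAST a,b → push 1,22. Stack: [1, 22]
COMPARE_OP bool(<) → 1 vs 22 = True. Stack: [True]
POP_JUMP_IF_FALSE → pop True; no jump. Stack: []
LOAD_FAST_LOAD_FAST b,b → push 22,22. Stack: [22, 22]
BINARY_OP * → 22 * 22 = 484. Stack: [484]
STORE_FAST y → y=484. Stack: []
LOAD_CONST → push 6. Stack: [6]
LOAD_FAST z → push -505. Stack: [6, -505]
BINARY_OP + → 6 + -505 = -499. Stack: [-499]
STORE_FAST p → p=-499. Stack: []
LOAD_FAST p → push -499. Stack: [-499]
RETURN_VALUE → return -499.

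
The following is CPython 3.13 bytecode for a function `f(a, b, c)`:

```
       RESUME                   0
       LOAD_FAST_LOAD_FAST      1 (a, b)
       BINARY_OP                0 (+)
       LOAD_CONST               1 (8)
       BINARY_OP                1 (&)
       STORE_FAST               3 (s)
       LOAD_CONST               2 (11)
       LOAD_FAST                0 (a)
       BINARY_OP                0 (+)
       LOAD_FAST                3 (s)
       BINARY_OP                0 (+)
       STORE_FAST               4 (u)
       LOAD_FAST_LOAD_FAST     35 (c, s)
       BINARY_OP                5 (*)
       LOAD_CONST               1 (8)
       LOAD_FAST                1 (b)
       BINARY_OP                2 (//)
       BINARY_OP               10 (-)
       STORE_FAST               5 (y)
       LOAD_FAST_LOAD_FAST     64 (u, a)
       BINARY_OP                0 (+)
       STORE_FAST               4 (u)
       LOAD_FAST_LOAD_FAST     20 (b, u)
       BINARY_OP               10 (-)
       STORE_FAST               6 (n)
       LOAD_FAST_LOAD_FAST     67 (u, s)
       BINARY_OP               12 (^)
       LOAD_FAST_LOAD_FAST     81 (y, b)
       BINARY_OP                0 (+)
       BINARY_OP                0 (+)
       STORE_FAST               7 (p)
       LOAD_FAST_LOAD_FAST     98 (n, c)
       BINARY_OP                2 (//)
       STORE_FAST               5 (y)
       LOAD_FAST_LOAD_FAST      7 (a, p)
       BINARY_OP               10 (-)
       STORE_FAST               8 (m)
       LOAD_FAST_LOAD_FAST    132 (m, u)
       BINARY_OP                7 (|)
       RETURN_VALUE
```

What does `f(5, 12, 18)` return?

-11

LOAD_FAST_LOAD_FAST a,b → push 5,12. Stack: [5, 12]
BINARY_OP + → 5 + 12 = 17. Stack: [17]
LOAD_CONST → push 8. Stack: [17, 8]
BINARY_OP & → 17 & 8 = 0. Stack: [0]
STORE_FAST s → s=0. Stack: []
LOAD_CONST → push 11. Stack: [11]
LOAD_FAST a → push 5. Stack: [11, 5]
BINARY_OP + → 11 + 5 = 16. Stack: [16]
LOAD_FAST s → push 0. Stack: [16, 0]
BINARY_OP + → 16 + 0 = 16. Stack: [16]
STORE_FAST u → u=16. Stack: []
LOAD_FAST_LOAD_FAST c,s → push 18,0. Stack: [18, 0]
BINARY_OP * → 18 * 0 = 0. Stack: [0]
LOAD_CONST → push 8. Stack: [0, 8]
LOAD_FAST b → push 12. Stack: [0, 8, 12]
BINARY_OP // → 8 // 12 = 0. Stack: [0, 0]
BINARY_OP - → 0 - 0 = 0. Stack: [0]
STORE_FAST y → y=0. Stack: []
LOAD_FAST_LOAD_FAST u,a → push 16,5. Stack: [16, 5]
BINARY_OP + → 16 + 5 = 21. Stack: [21]
STORE_FAST u → u=21. Stack: []
LOAD_FAST_LOAD_FAST b,u → push 12,21. Stack: [12, 21]
BINARY_OP - → 12 - 21 = -9. Stack: [-9]
STORE_FAST n → n=-9. Stack: []
LOAD_FAST_LOAD_FAST u,s → push 21,0. Stack: [21, 0]
BINARY_OP ^ → 21 ^ 0 = 21. Stack: [21]
LOAD_FAST_LOAD_FAST y,b → push 0,12. Stack: [21, 0, 12]
BINARY_OP + → 0 + 12 = 12. Stack: [21, 12]
BINARY_OP + → 21 + 12 = 33. Stack: [33]
STORE_FAST p → p=33. Stack: []
LOAD_FAST_LOAD_FAST n,c → push -9,18. Stack: [-9, 18]
BINARY_OP // → -9 // 18 = -1. Stack: [-1]
STORE_FAST y → y=-1. Stack: []
LOAD_FAST_LOAD_FAST a,p → push 5,33. Stack: [5, 33]
BINARY_OP - → 5 - 33 = -28. Stack: [-28]
STORE_FAST m → m=-28. Stack: []
LOAD_FAST_LOAD_FAST m,u → push -28,21. Stack: [-28, 21]
BINARY_OP | → -28 | 21 = -11. Stack: [-11]
RETURN_VALUE → return -11.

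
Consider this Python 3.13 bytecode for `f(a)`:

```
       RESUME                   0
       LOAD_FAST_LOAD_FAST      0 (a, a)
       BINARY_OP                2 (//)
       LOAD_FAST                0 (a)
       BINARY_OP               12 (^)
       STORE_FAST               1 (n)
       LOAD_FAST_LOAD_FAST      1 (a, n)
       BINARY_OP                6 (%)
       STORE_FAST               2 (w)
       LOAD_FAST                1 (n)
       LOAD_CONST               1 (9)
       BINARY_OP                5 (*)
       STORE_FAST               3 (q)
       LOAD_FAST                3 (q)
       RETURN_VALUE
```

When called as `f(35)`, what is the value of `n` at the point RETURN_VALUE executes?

LOAD_FAST_LOAD_FAST a,a → push 35,35. Stack: [35, 35]
BINARY_OP // → 35 // 35 = 1. Stack: [1]
LOAD_FAST a → push 35. Stack: [1, 35]
BINARY_OP ^ → 1 ^ 35 = 34. Stack: [34]
STORE_FAST n → n=34. Stack: []
LOAD_FAST_LOAD_FAST a,n → push 35,34. Stack: [35, 34]
BINARY_OP % → 35 % 34 = 1. Stack: [1]
STORE_FAST w → w=1. Stack: []
LOAD_FAST n → push 34. Stack: [34]
LOAD_CONST → push 9. Stack: [34, 9]
BINARY_OP * → 34 * 9 = 306. Stack: [306]
STORE_FAST q → q=306. Stack: []
LOAD_FAST q → push 306. Stack: [306]
RETURN_VALUE → return 306.

34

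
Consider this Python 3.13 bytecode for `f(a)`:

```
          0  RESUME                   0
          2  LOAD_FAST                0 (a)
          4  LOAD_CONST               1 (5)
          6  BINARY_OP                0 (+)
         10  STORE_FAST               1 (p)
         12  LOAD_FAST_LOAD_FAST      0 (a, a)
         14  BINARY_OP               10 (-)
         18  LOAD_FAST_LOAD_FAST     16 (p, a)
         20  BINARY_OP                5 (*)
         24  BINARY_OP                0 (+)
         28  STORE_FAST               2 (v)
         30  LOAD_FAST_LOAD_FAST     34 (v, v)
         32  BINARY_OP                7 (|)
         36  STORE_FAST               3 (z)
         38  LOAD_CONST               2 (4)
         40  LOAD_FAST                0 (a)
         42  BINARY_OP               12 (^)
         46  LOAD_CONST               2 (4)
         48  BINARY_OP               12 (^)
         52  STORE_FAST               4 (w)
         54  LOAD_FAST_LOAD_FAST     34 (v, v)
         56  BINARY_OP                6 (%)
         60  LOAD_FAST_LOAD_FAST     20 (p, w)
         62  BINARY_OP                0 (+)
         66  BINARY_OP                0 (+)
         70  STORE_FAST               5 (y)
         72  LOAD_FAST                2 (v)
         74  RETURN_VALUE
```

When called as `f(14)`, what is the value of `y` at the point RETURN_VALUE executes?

LOAD_FAST a → push 14. Stack: [14]
LOAD_CONST → push 5. Stack: [14, 5]
BINARY_OP + → 14 + 5 = 19. Stack: [19]
STORE_FAST p → p=19. Stack: []
LOAD_FAST_LOAD_FAST a,a → push 14,14. Stack: [14, 14]
BINARY_OP - → 14 - 14 = 0. Stack: [0]
LOAD_FAST_LOAD_FAST p,a → push 19,14. Stack: [0, 19, 14]
BINARY_OP * → 19 * 14 = 266. Stack: [0, 266]
BINARY_OP + → 0 + 266 = 266. Stack: [266]
STORE_FAST v → v=266. Stack: []
LOAD_FAST_LOAD_FAST v,v → push 266,266. Stack: [266, 266]
BINARY_OP | → 266 | 266 = 266. Stack: [266]
STORE_FAST z → z=266. Stack: []
LOAD_CONST → push 4. Stack: [4]
LOAD_FAST a → push 14. Stack: [4, 14]
BINARY_OP ^ → 4 ^ 14 = 10. Stack: [10]
LOAD_CONST → push 4. Stack: [10, 4]
BINARY_OP ^ → 10 ^ 4 = 14. Stack: [14]
STORE_FAST w → w=14. Stack: []
LOAD_FAST_LOAD_FAST v,v → push 266,266. Stack: [266, 266]
BINARY_OP % → 266 % 266 = 0. Stack: [0]
LOAD_FAST_LOAD_FAST p,w → push 19,14. Stack: [0, 19, 14]
BINARY_OP + → 19 + 14 = 33. Stack: [0, 33]
BINARY_OP + → 0 + 33 = 33. Stack: [33]
STORE_FAST y → y=33. Stack: []
LOAD_FAST v → push 266. Stack: [266]
RETURN_VALUE → return 266.

33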